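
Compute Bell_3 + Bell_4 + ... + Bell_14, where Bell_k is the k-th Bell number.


Recall Bell_k counts set partitions of a k-set (with Bell_0 = 1 by convention).
Bell_3 through Bell_14: 5, 15, 52, 203, 877, 4140, 21147, 115975, 678570, 4213597, 27644437, 190899322
Sum = 5 + 15 + 52 + 203 + 877 + 4140 + 21147 + 115975 + 678570 + 4213597 + 27644437 + 190899322 = 223578340.

223578340


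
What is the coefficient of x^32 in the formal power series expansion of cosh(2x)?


The Maclaurin series is cosh(t) = sum_{m>=0} t^(2m) / (2m)!, so substituting t = 2x, only even powers of x are nonzero, with coefficient of x^(2m) equal to 2^(2m) / (2m)!.
For x^32 the coefficient is 2^32/32! = 4294967296/263130836933693530167218012160000000 = 2/122529844256906551386796875.

2/122529844256906551386796875


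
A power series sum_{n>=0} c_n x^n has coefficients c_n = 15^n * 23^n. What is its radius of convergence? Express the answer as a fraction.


By the root test (Cauchy-Hadamard), the radius is R = 1 / limsup_n |c_n|^(1/n).
Here |c_n|^(1/n) = (15^n * 23^n)^(1/n) = 15 * 23 = 345 for all n.
So R = 1/345 = 1/345.

1/345


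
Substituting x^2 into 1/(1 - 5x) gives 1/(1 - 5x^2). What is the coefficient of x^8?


The coefficient of x^(2m) in 1/(1 - 5x^2) is 5^m.
With n = 8 = 2*4, the coefficient is 5^4 = 625.

625


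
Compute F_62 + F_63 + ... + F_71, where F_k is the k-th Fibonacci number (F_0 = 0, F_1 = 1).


Use the identity sum_{k=0}^{N} F_k = F_{N+2} - 1 (which follows from F_{k+2} - F_{k+1} = F_k). Then
sum_{k=62}^{71} F_k = (F_{73} - 1) - (F_{63} - 1) = F_{73} - F_{63}.
Computing: F_{73} = 806515533049393, F_{63} = 6557470319842, so
Sum = 806515533049393 - 6557470319842 = 799958062729551.

799958062729551


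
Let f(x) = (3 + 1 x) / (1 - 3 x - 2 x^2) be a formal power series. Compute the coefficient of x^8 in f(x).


Write f(x) = sum_{k>=0} a_k x^k. Multiplying both sides by 1 - 3 x - 2 x^2 gives
(1 - 3 x - 2 x^2) sum_{k>=0} a_k x^k = 3 + 1 x.
Matching coefficients:
 x^0: a_0 = 3
 x^1: a_1 - 3 a_0 = 1  =>  a_1 = 3*3 + 1 = 10
 x^k (k >= 2): a_k = 3 a_{k-1} + 2 a_{k-2}.
Iterating: a_2 = 36, a_3 = 128, a_4 = 456, a_5 = 1624, a_6 = 5784, a_7 = 20600, a_8 = 73368.
So the coefficient of x^8 is 73368.

73368


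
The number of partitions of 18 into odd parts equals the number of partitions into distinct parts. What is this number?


Computing partitions of 18 into odd parts (1, 3, 5, ...):
Using the generating function prod_{k>=0} 1/(1-x^(2k+1)),
the count is 46

46


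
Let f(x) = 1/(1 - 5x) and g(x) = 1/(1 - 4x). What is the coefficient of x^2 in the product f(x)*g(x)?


The coefficient of x^n in f*g is the Cauchy product: sum_{k=0}^{n} a^k * b^(n-k).
With a=5, b=4, n=2:
sum_{k=0}^{2} 5^k * 4^(2-k)
= 61

61


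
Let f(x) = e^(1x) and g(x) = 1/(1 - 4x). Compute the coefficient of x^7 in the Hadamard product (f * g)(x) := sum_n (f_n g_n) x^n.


Expanding: f_k = 1^k/k! (from e^(1x)) and g_k = 4^k (from 1/(1 - 4x)). So the Hadamard coefficient (f * g)_k = 1^k 4^k / k! = (4)^k / k!.
For k = 7: 4^7/7! = 16384/5040 = 1024/315.

1024/315


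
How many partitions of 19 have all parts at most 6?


Using the generating function (1-x)^(-1)(1-x^2)^(-1)...(1-x^6)^(-1),
the coefficient of x^19 counts these restricted partitions.
Result = 235

235


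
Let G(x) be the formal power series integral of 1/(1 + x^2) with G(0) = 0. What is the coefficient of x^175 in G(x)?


1/(1 + x^2) = sum_{j>=0} (-1)^j x^(2j). Integrating termwise with G(0) = 0:
G(x) = sum_{j>=0} (-1)^j x^(2j+1) / (2j+1) = arctan(x).
Only odd powers are nonzero. For x^175 write 175 = 2*87 + 1, giving
(-1)^87 / 175 = -1/175 = -1/175.

-1/175


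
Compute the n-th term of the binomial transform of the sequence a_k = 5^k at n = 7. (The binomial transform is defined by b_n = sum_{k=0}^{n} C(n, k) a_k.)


With a_k = 5^k, b_n = sum_{k=0}^{n} C(n, k) 5^k = (1 + 5)^n by the binomial theorem.
For n = 7: (1 + 5)^7 = 6^7 = 279936.

279936


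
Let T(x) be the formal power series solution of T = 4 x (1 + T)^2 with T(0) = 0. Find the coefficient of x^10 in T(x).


Apply the Lagrange inversion formula: if T = 4 x * phi(T) with phi(t) = (1 + t)^2, then [x^n] T = 4^n * (1/n) [t^(n-1)] phi(t)^n = 4^n * (1/n) [t^(n-1)] (1 + t)^(2n) = 4^n * (1/n) C(2n, n-1).
Using the identity C(2n, n-1) = C(2n, n) * n / (n+1), the unscaled factor equals C(2n, n) / (n+1) = C_n, the n-th Catalan number.
For n = 10: C_10 = C(20, 10) / 11 = 184756/11 = 16796.
With the 4^10 = 1048576 factor, the coefficient is 1048576 * 16796 = 17611882496.

17611882496


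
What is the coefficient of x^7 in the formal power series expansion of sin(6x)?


The Maclaurin series is sin(t) = sum_{k>=0} (-1)^k t^(2k+1) / (2k+1)!, so substituting t = 6x, only odd powers of x are nonzero, with coefficient of x^(2k+1) equal to (-1)^k 6^(2k+1) / (2k+1)!.
Write 7 = 2*3 + 1, giving the coefficient (-1)^3 * 6^7 / 7! = -279936/5040 = -1944/35.

-1944/35


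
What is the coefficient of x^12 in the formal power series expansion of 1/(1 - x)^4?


The expansion 1/(1 - x)^r = sum_{k>=0} C(k + r - 1, r - 1) x^k follows from the multiset / negative-binomial theorem (or from repeated differentiation of the geometric series).
For r = 4 and k = 12:
C(15, 3) = 1307674368000 / (6 * 479001600) = 455.

455


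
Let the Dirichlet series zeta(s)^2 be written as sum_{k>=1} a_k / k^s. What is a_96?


The Dirichlet convolution of the constant function 1 with itself gives (1 * 1)(k) = sum_{d | k} 1 = d(k), the number of positive divisors of k.
Since zeta(s) = sum_{k>=1} 1/k^s, we have zeta(s)^2 = sum_{k>=1} d(k)/k^s, so a_k = d(k).
For k = 96: the divisors are 1, 2, 3, 4, 6, 8, 12, 16, 24, 32, 48, 96.
Count = 12.

12


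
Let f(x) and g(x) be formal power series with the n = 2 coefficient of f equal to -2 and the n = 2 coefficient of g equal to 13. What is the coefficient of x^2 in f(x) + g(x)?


Addition of formal power series is termwise.
The coefficient of x^2 in f + g = -2 + 13
= 11

11


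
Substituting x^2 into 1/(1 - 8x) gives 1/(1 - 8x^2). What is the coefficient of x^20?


The coefficient of x^(2m) in 1/(1 - 8x^2) is 8^m.
With n = 20 = 2*10, the coefficient is 8^10 = 1073741824.

1073741824


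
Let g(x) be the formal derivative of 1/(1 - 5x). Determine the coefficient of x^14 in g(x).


Differentiate termwise: d/dx sum_{k>=0} 5^k x^k = sum_{k>=1} k 5^k x^(k-1) = sum_{j>=0} (j+1) 5^(j+1) x^j.
Equivalently, d/dx [1/(1 - 5x)] = 5/(1 - 5x)^2.
For j = 14: 15 * 5^15 = 15 * 30517578125 = 457763671875.

457763671875


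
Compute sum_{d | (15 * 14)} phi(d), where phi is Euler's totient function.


First, 15 * 14 = 210. One classical identity is sum_{d | n} phi(d) = n (each k in [1, n] has a unique gcd with n, and among the k's with gcd(k, n) = n/d there are phi(d) of them). So the sum equals 210. We also verify directly:
Divisors of 210: 1, 2, 3, 5, 6, 7, 10, 14, 15, 21, 30, 35, 42, 70, 105, 210.
phi values: 1, 1, 2, 4, 2, 6, 4, 6, 8, 12, 8, 24, 12, 24, 48, 48.
Sum = 210.

210


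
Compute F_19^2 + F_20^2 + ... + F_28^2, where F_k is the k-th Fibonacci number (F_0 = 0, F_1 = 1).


There is a standard identity sum_{k=0}^{N} F_k^2 = F_N * F_{N+1} (proved inductively from the telescoping relation F_k^2 = F_k F_{k+1} - F_{k-1} F_k). Then
sum_{k=19}^{28} F_k^2 = F_28 F_29 - F_18 F_19.
Computing: F_28 = 317811, F_29 = 514229, F_18 = 2584, F_19 = 4181.
Sum = 317811 * 514229 - 2584 * 4181 = 163416829015.

163416829015


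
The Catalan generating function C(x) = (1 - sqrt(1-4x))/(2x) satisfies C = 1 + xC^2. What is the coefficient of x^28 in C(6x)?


Substituting x -> 6x scales the n-th coefficient by 6^n, so [x^28] C(6x) = 6^28 * C_28.
C_28 = C(2*28, 28)/(29) = 7648690600760440/29 = 263747951750360.
So 6^28 * 263747951750360 = 6140942214464815497216 * 263747951750360 = 1619660930882415049029585160906997760.

1619660930882415049029585160906997760


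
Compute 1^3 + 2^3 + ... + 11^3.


This power sum has a closed form given by Faulhaber's formula
sum_{k=1}^{m} k^p = (1 / (p + 1)) * sum_{j=0}^{p} C(p + 1, j) B_j m^(p + 1 - j),
but for small m direct computation is fastest:
1 + 8 + 27 + 64 + 125 + 216 + 343 + 512 + 729 + 1000 + 1331 = 4356.

4356


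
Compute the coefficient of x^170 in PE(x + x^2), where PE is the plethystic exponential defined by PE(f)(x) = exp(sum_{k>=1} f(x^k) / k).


With f(x) = x + x^2, the exponent is sum_{k>=1} (x^k + x^(2k)) / k = -ln(1 - x) - ln(1 - x^2). Exponentiating:
PE(x + x^2) = 1 / ((1 - x)(1 - x^2)).
This is the generating function for partitions of n into parts of size 1 or 2. The number of 2's can be any j in 0..85, and the rest are 1's, so
[x^170] = floor(170/2) + 1 = 86.

86


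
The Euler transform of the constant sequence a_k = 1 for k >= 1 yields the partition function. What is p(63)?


The Euler transform converts the sequence a_k = 1 into the number of integer partitions.
Using the recurrence or dynamic programming:
p(63) = 1505499

1505499


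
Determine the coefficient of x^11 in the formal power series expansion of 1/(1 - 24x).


The geometric series identity gives 1/(1 - c x) = sum_{k>=0} c^k x^k, so the coefficient of x^k is c^k.
Here c = 24 and k = 11.
Computing: 24^11 = 1521681143169024

1521681143169024


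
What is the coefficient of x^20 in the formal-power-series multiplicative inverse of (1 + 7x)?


The inverse is 1/(1 + 7x). Apply the geometric identity 1/(1 - y) = sum_{k>=0} y^k with y = -7x:
1/(1 + 7x) = sum_{k>=0} (-7)^k x^k.
So the coefficient of x^20 is (-7)^20 = 79792266297612001.

79792266297612001


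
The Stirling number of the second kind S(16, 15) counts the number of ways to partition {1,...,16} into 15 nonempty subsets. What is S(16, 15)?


Using the explicit formula S(n,k) = (1/k!) sum_{j=0}^{k} (-1)^(k-j) C(k,j) j^n:
S(16, 15) = 120
Equivalently, S(n,k) is n! times the coefficient of x^n in the EGF (e^x - 1)^k / k!.

120


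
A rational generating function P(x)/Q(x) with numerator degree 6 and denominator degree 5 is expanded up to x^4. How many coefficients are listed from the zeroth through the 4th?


Expanding up to x^4 gives the coefficients for x^0, x^1, ..., x^4.
That is 4 + 1 = 5 coefficients in total.

5


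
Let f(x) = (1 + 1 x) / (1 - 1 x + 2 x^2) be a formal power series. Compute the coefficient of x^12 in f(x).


Write f(x) = sum_{k>=0} a_k x^k. Multiplying both sides by 1 - 1 x + 2 x^2 gives
(1 - 1 x + 2 x^2) sum_{k>=0} a_k x^k = 1 + 1 x.
Matching coefficients:
 x^0: a_0 = 1
 x^1: a_1 - 1 a_0 = 1  =>  a_1 = 1*1 + 1 = 2
 x^k (k >= 2): a_k = 1 a_{k-1} - 2 a_{k-2}.
Iterating: a_2 = 0, a_3 = -4, a_4 = -4, a_5 = 4, a_6 = 12, a_7 = 4, a_8 = -20, a_9 = -28, a_10 = 12, a_11 = 68, a_12 = 44.
So the coefficient of x^12 is 44.

44


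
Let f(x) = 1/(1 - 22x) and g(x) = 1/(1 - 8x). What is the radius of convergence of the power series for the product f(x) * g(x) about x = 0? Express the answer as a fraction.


The radius of 1/(1 - 22x) is 1/22 (nearest singularity at x = 1/22), and the radius of 1/(1 - 8x) is 1/8.
The product f(x)*g(x) = 1/((1 - 22x)(1 - 8x)) has singularities at both 1/22 and 1/8, so its radius of convergence is the distance to the nearest one:
min(1/22, 1/8) = 1/22.

1/22


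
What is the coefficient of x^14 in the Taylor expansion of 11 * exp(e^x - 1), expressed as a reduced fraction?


exp(e^x - 1) = sum_{k>=0} Bell_k x^k / k!, where Bell_k is the k-th Bell number.
So the coefficient of x^14 is 11 * Bell_14 / 14!.
Computing: Bell_14 = 190899322 and 14! = 87178291200, giving
11 * 190899322/87178291200 = 95449661/3962649600.

95449661/3962649600


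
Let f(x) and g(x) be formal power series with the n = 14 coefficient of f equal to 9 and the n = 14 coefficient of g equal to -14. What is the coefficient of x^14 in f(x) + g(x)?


Addition of formal power series is termwise.
The coefficient of x^14 in f + g = 9 + -14
= -5

-5


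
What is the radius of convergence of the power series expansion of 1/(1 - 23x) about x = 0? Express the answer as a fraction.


Expanding 1/(1 - 23x) = sum_{k>=0} 23^k x^k, the series converges when |23x| < 1, i.e., |x| < 1/23.
So the radius of convergence is 1/23 = 1/23.

1/23


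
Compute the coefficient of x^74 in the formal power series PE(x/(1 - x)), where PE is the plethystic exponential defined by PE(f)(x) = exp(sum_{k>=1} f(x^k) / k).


For f(x) = x/(1 - x) we have
sum_{k>=1} f(x^k) / k = sum_{k>=1} (1/k) * x^k / (1 - x^k) = sum_{k, m >= 1} x^(k m) / k,
which after exponentiating simplifies to
PE(x/(1 - x)) = prod_{k>=1} 1 / (1 - x^k).
This is the generating function for the partition function p(n), so the coefficient of x^74 is p(74).
Computing p(74) by dynamic programming over parts 1, 2, ..., 74: p(74) = 7089500.

7089500


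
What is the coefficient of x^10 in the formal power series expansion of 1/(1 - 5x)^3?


The general identity 1/(1 - c x)^r = sum_{k>=0} c^k C(k + r - 1, r - 1) x^k follows by substituting y = c x into 1/(1 - y)^r = sum_{k>=0} C(k + r - 1, r - 1) y^k.
For c = 5, r = 3, k = 10:
5^10 * C(12, 2) = 9765625 * 66 = 644531250.

644531250


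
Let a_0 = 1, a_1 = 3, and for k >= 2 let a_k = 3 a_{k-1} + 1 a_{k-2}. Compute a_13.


Iterating the recurrence forward:
a_0 = 1
a_1 = 3
a_2 = 3*3 + 1*1 = 10
a_3 = 3*10 + 1*3 = 33
a_4 = 3*33 + 1*10 = 109
a_5 = 3*109 + 1*33 = 360
a_6 = 3*360 + 1*109 = 1189
a_7 = 3*1189 + 1*360 = 3927
a_8 = 3*3927 + 1*1189 = 12970
a_9 = 3*12970 + 1*3927 = 42837
a_10 = 3*42837 + 1*12970 = 141481
a_11 = 3*141481 + 1*42837 = 467280
a_12 = 3*467280 + 1*141481 = 1543321
a_13 = 3*1543321 + 1*467280 = 5097243
So a_13 = 5097243.

5097243


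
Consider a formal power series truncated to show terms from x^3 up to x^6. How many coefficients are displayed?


From x^3 to x^6 inclusive, the count is 6 - 3 + 1 = 4.

4


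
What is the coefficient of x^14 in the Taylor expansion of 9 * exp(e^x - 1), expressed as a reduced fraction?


exp(e^x - 1) = sum_{k>=0} Bell_k x^k / k!, where Bell_k is the k-th Bell number.
So the coefficient of x^14 is 9 * Bell_14 / 14!.
Computing: Bell_14 = 190899322 and 14! = 87178291200, giving
9 * 190899322/87178291200 = 95449661/4843238400.

95449661/4843238400


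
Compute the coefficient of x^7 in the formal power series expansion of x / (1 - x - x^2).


Let f(x) = sum_{k>=0} a_k x^k. Multiplying f(x) * (1 - x - x^2) = x and matching coefficients gives a_0 = 0, a_1 = 1, and a_k = a_{k-1} + a_{k-2} for k >= 2. These are the Fibonacci numbers F_k.
Iterating from F_0 = 0, F_1 = 1:
F_0=0, F_1=1, F_2=1, F_3=2, F_4=3, F_5=5, F_6=8, F_7=13
F_7 = 13.

13


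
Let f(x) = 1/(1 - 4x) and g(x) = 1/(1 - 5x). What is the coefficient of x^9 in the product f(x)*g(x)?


The coefficient of x^n in f*g is the Cauchy product: sum_{k=0}^{n} a^k * b^(n-k).
With a=4, b=5, n=9:
sum_{k=0}^{9} 4^k * 5^(9-k)
= 8717049

8717049


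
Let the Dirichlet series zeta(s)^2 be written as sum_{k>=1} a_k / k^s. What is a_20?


The Dirichlet convolution of the constant function 1 with itself gives (1 * 1)(k) = sum_{d | k} 1 = d(k), the number of positive divisors of k.
Since zeta(s) = sum_{k>=1} 1/k^s, we have zeta(s)^2 = sum_{k>=1} d(k)/k^s, so a_k = d(k).
For k = 20: the divisors are 1, 2, 4, 5, 10, 20.
Count = 6.

6


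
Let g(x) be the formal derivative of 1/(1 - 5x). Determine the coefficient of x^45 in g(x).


Differentiate termwise: d/dx sum_{k>=0} 5^k x^k = sum_{k>=1} k 5^k x^(k-1) = sum_{j>=0} (j+1) 5^(j+1) x^j.
Equivalently, d/dx [1/(1 - 5x)] = 5/(1 - 5x)^2.
For j = 45: 46 * 5^46 = 46 * 142108547152020037174224853515625 = 6536993168992921710014343261718750.

6536993168992921710014343261718750


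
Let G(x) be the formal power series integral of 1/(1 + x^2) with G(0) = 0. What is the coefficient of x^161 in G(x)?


1/(1 + x^2) = sum_{j>=0} (-1)^j x^(2j). Integrating termwise with G(0) = 0:
G(x) = sum_{j>=0} (-1)^j x^(2j+1) / (2j+1) = arctan(x).
Only odd powers are nonzero. For x^161 write 161 = 2*80 + 1, giving
(-1)^80 / 161 = 1/161 = 1/161.

1/161


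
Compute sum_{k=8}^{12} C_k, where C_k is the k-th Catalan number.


C_8 through C_12: 1430, 4862, 16796, 58786, 208012
Sum = 1430 + 4862 + 16796 + 58786 + 208012
= 289886

289886


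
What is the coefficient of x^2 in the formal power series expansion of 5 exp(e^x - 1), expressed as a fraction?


exp(e^x - 1) is the exponential generating function for the Bell numbers Bell_k: exp(e^x - 1) = sum_{k>=0} Bell_k x^k / k!.
So the coefficient of x^2 in 5 exp(e^x - 1) is 5 Bell_2 / 2!.
Computing: Bell_2 = 2 and 2! = 2, giving
5 * 2/2 = 5.

5


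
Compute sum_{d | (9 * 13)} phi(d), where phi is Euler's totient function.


First, 9 * 13 = 117. One classical identity is sum_{d | n} phi(d) = n (each k in [1, n] has a unique gcd with n, and among the k's with gcd(k, n) = n/d there are phi(d) of them). So the sum equals 117. We also verify directly:
Divisors of 117: 1, 3, 9, 13, 39, 117.
phi values: 1, 2, 6, 12, 24, 72.
Sum = 117.

117


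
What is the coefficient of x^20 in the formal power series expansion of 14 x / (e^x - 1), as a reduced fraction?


The exponential generating function for Bernoulli numbers is
x / (e^x - 1) = sum_{k>=0} B_k x^k / k!.
So the coefficient of x^20 in 14 x / (e^x - 1) is 14 B_20 / 20!.
Computing: B_20 = -174611/330, 20! = 2432902008176640000, giving
14 * -174611/330 / 2432902008176640000 = -174611/57346975907020800000.

-174611/57346975907020800000


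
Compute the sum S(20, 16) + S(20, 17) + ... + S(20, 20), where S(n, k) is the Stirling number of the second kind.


By definition, S(n, k) counts partitions of an n-set into exactly k nonempty blocks.
Computing row n = 20 for k = 16..20:
S(20, k): 22350954, 741285, 15675, 190, 1
Sum = 23108105.

23108105


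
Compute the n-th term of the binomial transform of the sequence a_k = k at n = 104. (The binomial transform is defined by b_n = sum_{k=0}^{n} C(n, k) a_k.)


With a_k = k, b_n = sum_{k=0}^{n} C(n, k) k. Using k * C(n, k) = n * C(n-1, k-1) gives b_n = n * sum_{k>=1} C(n-1, k-1) = n * 2^(n-1).
For n = 104: 104 * 2^103 = 104 * 10141204801825835211973625643008 = 1054685299389886862045257066872832.

1054685299389886862045257066872832


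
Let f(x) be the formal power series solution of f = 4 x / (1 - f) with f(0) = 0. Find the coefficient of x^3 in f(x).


Apply Lagrange inversion: f = 4 x * phi(f) with phi(t) = 1/(1 - t), so
[x^n] f = 4^n * (1/n) [t^(n-1)] phi(t)^n = 4^n * (1/n) [t^(n-1)] (1 - t)^(-n) = 4^n * (1/n) C(2n - 2, n - 1) = 4^n * C_{n-1}.
For n = 3: C_2 = C(4, 2) / 3 = 6/3 = 2.
With the 4^3 = 64 factor, the coefficient is 64 * 2 = 128.

128


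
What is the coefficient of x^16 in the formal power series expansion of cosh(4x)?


The Maclaurin series is cosh(t) = sum_{m>=0} t^(2m) / (2m)!, so substituting t = 4x, only even powers of x are nonzero, with coefficient of x^(2m) equal to 4^(2m) / (2m)!.
For x^16 the coefficient is 4^16/16! = 4294967296/20922789888000 = 131072/638512875.

131072/638512875


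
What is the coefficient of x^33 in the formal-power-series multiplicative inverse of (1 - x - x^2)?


Let the inverse be f(x) = sum_{k>=0} a_k x^k. From f(x) * (1 - x - x^2) = 1 and matching coefficients:
 x^0: a_0 = 1.
 x^1: a_1 - a_0 = 0, so a_1 = 1.
 x^k (k >= 2): a_k - a_{k-1} - a_{k-2} = 0, i.e. a_k = a_{k-1} + a_{k-2}.
This is the Fibonacci-type recurrence shifted so that a_0 = a_1 = 1.
Iterating: a_0=1, a_1=1, a_2=2, a_3=3, a_4=5, a_5=8, a_6=13, a_7=21, a_8=34, a_9=55, ...
a_33 = 5702887.

5702887


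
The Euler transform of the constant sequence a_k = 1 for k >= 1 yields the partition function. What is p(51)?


The Euler transform converts the sequence a_k = 1 into the number of integer partitions.
Using the recurrence or dynamic programming:
p(51) = 239943

239943


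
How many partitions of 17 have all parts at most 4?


Using the generating function (1-x)^(-1)(1-x^2)^(-1)...(1-x^4)^(-1),
the coefficient of x^17 counts these restricted partitions.
Result = 72

72


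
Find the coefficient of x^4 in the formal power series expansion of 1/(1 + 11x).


Write 1/(1 + c x) = 1/(1 - (-c) x) and apply the geometric-series identity
1/(1 - y) = sum_{k>=0} y^k to get 1/(1 + c x) = sum_{k>=0} (-c)^k x^k.
So the coefficient of x^k is (-c)^k = (-1)^k * c^k.
Here c = 11 and k = 4:
(-11)^4 = 1 * 14641 = 14641

14641


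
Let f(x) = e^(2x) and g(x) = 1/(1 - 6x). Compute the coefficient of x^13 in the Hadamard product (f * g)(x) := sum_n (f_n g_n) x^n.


Expanding: f_k = 2^k/k! (from e^(2x)) and g_k = 6^k (from 1/(1 - 6x)). So the Hadamard coefficient (f * g)_k = 2^k 6^k / k! = (12)^k / k!.
For k = 13: 12^13/13! = 106993205379072/6227020800 = 429981696/25025.

429981696/25025


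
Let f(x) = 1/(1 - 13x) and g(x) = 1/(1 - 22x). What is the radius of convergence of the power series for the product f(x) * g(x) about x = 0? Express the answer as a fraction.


The radius of 1/(1 - 13x) is 1/13 (nearest singularity at x = 1/13), and the radius of 1/(1 - 22x) is 1/22.
The product f(x)*g(x) = 1/((1 - 13x)(1 - 22x)) has singularities at both 1/13 and 1/22, so its radius of convergence is the distance to the nearest one:
min(1/13, 1/22) = 1/22.

1/22


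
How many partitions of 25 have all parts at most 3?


Using the generating function (1-x)^(-1)(1-x^2)^(-1)(1-x^3)^(-1),
the coefficient of x^25 counts these restricted partitions.
Result = 65

65


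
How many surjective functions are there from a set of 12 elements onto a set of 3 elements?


By inclusion-exclusion on which target elements are missed, the number of surjections from an n-set onto a k-set is
surj(n, k) = sum_{j=0}^{k} (-1)^j C(k, j) (k - j)^n.
Equivalently surj(n, k) = k! * S(n, k), where S(n, k) is the Stirling number of the second kind.
For n = 12, k = 3:
S(12, 3) = 86526, so
surj = 3! * 86526 = 6 * 86526 = 519156.

519156


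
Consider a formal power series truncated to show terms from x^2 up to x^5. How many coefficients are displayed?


From x^2 to x^5 inclusive, the count is 5 - 2 + 1 = 4.

4


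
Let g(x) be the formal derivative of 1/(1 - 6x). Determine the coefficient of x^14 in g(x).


Differentiate termwise: d/dx sum_{k>=0} 6^k x^k = sum_{k>=1} k 6^k x^(k-1) = sum_{j>=0} (j+1) 6^(j+1) x^j.
Equivalently, d/dx [1/(1 - 6x)] = 6/(1 - 6x)^2.
For j = 14: 15 * 6^15 = 15 * 470184984576 = 7052774768640.

7052774768640


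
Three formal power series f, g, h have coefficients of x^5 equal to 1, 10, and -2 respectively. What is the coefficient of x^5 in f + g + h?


Series addition is componentwise:
1 + 10 + -2
= 9

9


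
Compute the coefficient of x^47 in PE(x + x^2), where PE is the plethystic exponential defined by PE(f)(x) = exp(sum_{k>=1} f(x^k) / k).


With f(x) = x + x^2, the exponent is sum_{k>=1} (x^k + x^(2k)) / k = -ln(1 - x) - ln(1 - x^2). Exponentiating:
PE(x + x^2) = 1 / ((1 - x)(1 - x^2)).
This is the generating function for partitions of n into parts of size 1 or 2. The number of 2's can be any j in 0..23, and the rest are 1's, so
[x^47] = floor(47/2) + 1 = 24.

24


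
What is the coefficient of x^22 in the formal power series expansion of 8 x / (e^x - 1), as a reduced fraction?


The exponential generating function for Bernoulli numbers is
x / (e^x - 1) = sum_{k>=0} B_k x^k / k!.
So the coefficient of x^22 in 8 x / (e^x - 1) is 8 B_22 / 22!.
Computing: B_22 = 854513/138, 22! = 1124000727777607680000, giving
8 * 854513/138 / 1124000727777607680000 = 77683/1762637504923975680000.

77683/1762637504923975680000


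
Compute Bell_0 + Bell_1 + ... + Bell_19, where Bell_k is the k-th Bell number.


Recall Bell_k counts set partitions of a k-set (with Bell_0 = 1 by convention).
Bell_0 through Bell_19: 1, 1, 2, 5, 15, 52, 203, 877, 4140, 21147, 115975, 678570, 4213597, 27644437, 190899322, 1382958545, 10480142147, 82864869804, 682076806159, 5832742205057
Sum = 1 + 1 + 2 + 5 + 15 + 52 + 203 + 877 + 4140 + 21147 + 115975 + 678570 + 4213597 + 27644437 + 190899322 + 1382958545 + 10480142147 + 82864869804 + 682076806159 + 5832742205057 = 6609770560056.

6609770560056


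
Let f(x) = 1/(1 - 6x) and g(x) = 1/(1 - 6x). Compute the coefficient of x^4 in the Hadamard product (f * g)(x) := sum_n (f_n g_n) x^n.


f has coefficients f_k = 6^k and g has coefficients g_k = 6^k, so the Hadamard product has coefficient (f*g)_k = 6^k * 6^k = 36^k.
For k = 4: 36^4 = 1679616.

1679616


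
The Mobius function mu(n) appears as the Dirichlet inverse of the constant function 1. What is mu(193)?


193 = 193 (all distinct primes).
mu(193) = (-1)^1 = -1

-1


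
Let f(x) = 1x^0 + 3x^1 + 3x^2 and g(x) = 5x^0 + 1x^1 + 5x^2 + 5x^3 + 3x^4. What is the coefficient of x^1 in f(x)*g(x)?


Cauchy product at x^1:
1*1 + 3*5
= 16

16


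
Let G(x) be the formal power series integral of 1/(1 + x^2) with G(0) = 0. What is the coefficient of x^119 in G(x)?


1/(1 + x^2) = sum_{j>=0} (-1)^j x^(2j). Integrating termwise with G(0) = 0:
G(x) = sum_{j>=0} (-1)^j x^(2j+1) / (2j+1) = arctan(x).
Only odd powers are nonzero. For x^119 write 119 = 2*59 + 1, giving
(-1)^59 / 119 = -1/119 = -1/119.

-1/119


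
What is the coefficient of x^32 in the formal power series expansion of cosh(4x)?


The Maclaurin series is cosh(t) = sum_{m>=0} t^(2m) / (2m)!, so substituting t = 4x, only even powers of x are nonzero, with coefficient of x^(2m) equal to 4^(2m) / (2m)!.
For x^32 the coefficient is 4^32/32! = 18446744073709551616/263130836933693530167218012160000000 = 8589934592/122529844256906551386796875.

8589934592/122529844256906551386796875


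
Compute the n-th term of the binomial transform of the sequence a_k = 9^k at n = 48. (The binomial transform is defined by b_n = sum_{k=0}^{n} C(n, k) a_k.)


With a_k = 9^k, b_n = sum_{k=0}^{n} C(n, k) 9^k = (1 + 9)^n by the binomial theorem.
For n = 48: (1 + 9)^48 = 10^48 = 1000000000000000000000000000000000000000000000000.

1000000000000000000000000000000000000000000000000


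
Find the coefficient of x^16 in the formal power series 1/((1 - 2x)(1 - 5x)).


By partial fractions or Cauchy convolution:
The coefficient equals sum_{k=0}^{16} 2^k * 5^(16-k).
= 254313107351

254313107351


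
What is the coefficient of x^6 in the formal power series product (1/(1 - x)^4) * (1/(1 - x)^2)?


Combine the factors: (1/(1 - x)^4) * (1/(1 - x)^2) = 1/(1 - x)^6.
Then use 1/(1 - x)^r = sum_{k>=0} C(k + r - 1, r - 1) x^k with r = 6 and k = 6:
C(11, 5) = 462.

462


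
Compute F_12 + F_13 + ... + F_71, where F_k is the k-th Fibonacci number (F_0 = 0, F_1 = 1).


Use the identity sum_{k=0}^{N} F_k = F_{N+2} - 1 (which follows from F_{k+2} - F_{k+1} = F_k). Then
sum_{k=12}^{71} F_k = (F_{73} - 1) - (F_{13} - 1) = F_{73} - F_{13}.
Computing: F_{73} = 806515533049393, F_{13} = 233, so
Sum = 806515533049393 - 233 = 806515533049160.

806515533049160


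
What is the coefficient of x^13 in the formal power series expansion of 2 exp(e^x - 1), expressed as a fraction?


exp(e^x - 1) is the exponential generating function for the Bell numbers Bell_k: exp(e^x - 1) = sum_{k>=0} Bell_k x^k / k!.
So the coefficient of x^13 in 2 exp(e^x - 1) is 2 Bell_13 / 13!.
Computing: Bell_13 = 27644437 and 13! = 6227020800, giving
2 * 27644437/6227020800 = 27644437/3113510400.

27644437/3113510400


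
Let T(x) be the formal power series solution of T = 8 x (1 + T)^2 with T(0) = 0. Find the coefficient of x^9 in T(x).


Apply the Lagrange inversion formula: if T = 8 x * phi(T) with phi(t) = (1 + t)^2, then [x^n] T = 8^n * (1/n) [t^(n-1)] phi(t)^n = 8^n * (1/n) [t^(n-1)] (1 + t)^(2n) = 8^n * (1/n) C(2n, n-1).
Using the identity C(2n, n-1) = C(2n, n) * n / (n+1), the unscaled factor equals C(2n, n) / (n+1) = C_n, the n-th Catalan number.
For n = 9: C_9 = C(18, 9) / 10 = 48620/10 = 4862.
With the 8^9 = 134217728 factor, the coefficient is 134217728 * 4862 = 652566593536.

652566593536


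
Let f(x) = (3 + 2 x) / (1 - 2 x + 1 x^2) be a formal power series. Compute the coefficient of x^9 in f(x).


Write f(x) = sum_{k>=0} a_k x^k. Multiplying both sides by 1 - 2 x + 1 x^2 gives
(1 - 2 x + 1 x^2) sum_{k>=0} a_k x^k = 3 + 2 x.
Matching coefficients:
 x^0: a_0 = 3
 x^1: a_1 - 2 a_0 = 2  =>  a_1 = 2*3 + 2 = 8
 x^k (k >= 2): a_k = 2 a_{k-1} - 1 a_{k-2}.
Iterating: a_2 = 13, a_3 = 18, a_4 = 23, a_5 = 28, a_6 = 33, a_7 = 38, a_8 = 43, a_9 = 48.
So the coefficient of x^9 is 48.

48


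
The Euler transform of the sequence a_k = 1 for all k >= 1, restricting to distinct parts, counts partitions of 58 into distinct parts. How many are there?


Partitions of 58 into distinct parts can be computed via generating function.
Product (1+x)(1+x^2)(1+x^3)...
The coefficient of x^58 = 8808

8808


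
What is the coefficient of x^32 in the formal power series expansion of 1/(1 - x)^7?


The negative binomial / multiset identity is
1/(1 - x)^r = sum_{k>=0} C(k + r - 1, r - 1) x^k.
Here r = 7 and k = 32, so the coefficient is
C(32 + 6, 6) = C(38, 6)
= 2760681

2760681


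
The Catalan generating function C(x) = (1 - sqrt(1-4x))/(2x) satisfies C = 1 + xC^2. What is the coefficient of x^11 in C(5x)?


Substituting x -> 5x scales the n-th coefficient by 5^n, so [x^11] C(5x) = 5^11 * C_11.
C_11 = C(2*11, 11)/(12) = 705432/12 = 58786.
So 5^11 * 58786 = 48828125 * 58786 = 2870410156250.

2870410156250


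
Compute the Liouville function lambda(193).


The Liouville function is lambda(k) = (-1)^Omega(k), where Omega(k) counts the prime factors of k with multiplicity.
Factoring: 193 = 193, so Omega(193) = 1.
lambda(193) = (-1)^1 = -1.

-1


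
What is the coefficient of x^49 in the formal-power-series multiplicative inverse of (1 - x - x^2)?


Let the inverse be f(x) = sum_{k>=0} a_k x^k. From f(x) * (1 - x - x^2) = 1 and matching coefficients:
 x^0: a_0 = 1.
 x^1: a_1 - a_0 = 0, so a_1 = 1.
 x^k (k >= 2): a_k - a_{k-1} - a_{k-2} = 0, i.e. a_k = a_{k-1} + a_{k-2}.
This is the Fibonacci-type recurrence shifted so that a_0 = a_1 = 1.
Iterating: a_0=1, a_1=1, a_2=2, a_3=3, a_4=5, a_5=8, a_6=13, a_7=21, a_8=34, a_9=55, ...
a_49 = 12586269025.

12586269025


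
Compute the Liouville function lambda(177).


The Liouville function is lambda(k) = (-1)^Omega(k), where Omega(k) counts the prime factors of k with multiplicity.
Factoring: 177 = 3 * 59, so Omega(177) = 2.
lambda(177) = (-1)^2 = 1.

1


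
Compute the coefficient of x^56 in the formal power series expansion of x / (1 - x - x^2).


Let f(x) = sum_{k>=0} a_k x^k. Multiplying f(x) * (1 - x - x^2) = x and matching coefficients gives a_0 = 0, a_1 = 1, and a_k = a_{k-1} + a_{k-2} for k >= 2. These are the Fibonacci numbers F_k.
Iterating from F_0 = 0, F_1 = 1:
F_0=0, F_1=1, F_2=1, F_3=2, F_4=3, F_5=5, F_6=8, F_7=13, F_8=21, F_9=34, ...
F_56 = 225851433717.

225851433717


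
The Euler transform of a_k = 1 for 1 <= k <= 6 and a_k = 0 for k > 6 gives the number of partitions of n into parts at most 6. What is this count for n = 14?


Partitions of 14 into parts at most 6:
Using generating function (1-x)^(-1)(1-x^2)^(-1)...(1-x^6)^(-1),
the coefficient of x^14 = 90

90


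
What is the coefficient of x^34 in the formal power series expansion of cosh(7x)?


The Maclaurin series is cosh(t) = sum_{m>=0} t^(2m) / (2m)!, so substituting t = 7x, only even powers of x are nonzero, with coefficient of x^(2m) equal to 7^(2m) / (2m)!.
For x^34 the coefficient is 7^34/34! = 54116956037952111668959660849/295232799039604140847618609643520000000 = 22539340290692258087863249/122962431919868446833660395520000000.

22539340290692258087863249/122962431919868446833660395520000000


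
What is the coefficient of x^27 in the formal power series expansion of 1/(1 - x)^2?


The negative binomial / multiset identity is
1/(1 - x)^r = sum_{k>=0} C(k + r - 1, r - 1) x^k.
Here r = 2 and k = 27, so the coefficient is
C(27 + 1, 1) = C(28, 1)
= 28

28


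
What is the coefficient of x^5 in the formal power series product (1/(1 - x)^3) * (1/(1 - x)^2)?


Combine the factors: (1/(1 - x)^3) * (1/(1 - x)^2) = 1/(1 - x)^5.
Then use 1/(1 - x)^r = sum_{k>=0} C(k + r - 1, r - 1) x^k with r = 5 and k = 5:
C(9, 4) = 126.

126


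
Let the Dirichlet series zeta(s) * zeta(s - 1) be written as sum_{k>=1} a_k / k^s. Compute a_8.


Convolution gives a_k = sum_{d | k} d * 1 = sum_{d | k} d = sigma(k), the sum of positive divisors of k.
For k = 8, the divisors are 1, 2, 4, 8, so
sigma(8) = 1 + 2 + 4 + 8 = 15.

15


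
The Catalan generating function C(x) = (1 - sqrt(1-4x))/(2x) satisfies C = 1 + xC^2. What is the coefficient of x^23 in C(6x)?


Substituting x -> 6x scales the n-th coefficient by 6^n, so [x^23] C(6x) = 6^23 * C_23.
C_23 = C(2*23, 23)/(24) = 8233430727600/24 = 343059613650.
So 6^23 * 343059613650 = 789730223053602816 * 343059613650 = 270924545208497305297512038400.

270924545208497305297512038400


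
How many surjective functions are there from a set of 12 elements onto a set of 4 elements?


By inclusion-exclusion on which target elements are missed, the number of surjections from an n-set onto a k-set is
surj(n, k) = sum_{j=0}^{k} (-1)^j C(k, j) (k - j)^n.
Equivalently surj(n, k) = k! * S(n, k), where S(n, k) is the Stirling number of the second kind.
For n = 12, k = 4:
S(12, 4) = 611501, so
surj = 4! * 611501 = 24 * 611501 = 14676024.

14676024


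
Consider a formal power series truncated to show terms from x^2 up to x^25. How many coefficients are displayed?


From x^2 to x^25 inclusive, the count is 25 - 2 + 1 = 24.

24


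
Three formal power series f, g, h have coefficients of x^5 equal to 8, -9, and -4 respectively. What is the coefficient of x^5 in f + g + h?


Series addition is componentwise:
8 + -9 + -4
= -5

-5


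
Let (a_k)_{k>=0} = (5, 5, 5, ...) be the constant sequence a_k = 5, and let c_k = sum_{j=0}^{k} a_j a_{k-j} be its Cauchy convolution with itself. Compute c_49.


Since a_j = 5 for all j >= 0, the convolution sum becomes
c_k = sum_{j=0}^{k} 5 * 5 = 25 * (k + 1).
Equivalently, the generating function of (a_k) is 5/(1 - x) and its square is 25/(1 - x)^2 = sum_{k>=0} 25(k + 1) x^k.
For k = 49: 25 * 50 = 1250.

1250


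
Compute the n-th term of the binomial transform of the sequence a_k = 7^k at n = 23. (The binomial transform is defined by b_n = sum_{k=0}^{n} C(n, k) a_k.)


With a_k = 7^k, b_n = sum_{k=0}^{n} C(n, k) 7^k = (1 + 7)^n by the binomial theorem.
For n = 23: (1 + 7)^23 = 8^23 = 590295810358705651712.

590295810358705651712


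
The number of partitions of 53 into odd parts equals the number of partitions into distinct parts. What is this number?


Computing partitions of 53 into odd parts (1, 3, 5, ...):
Using the generating function prod_{k>=0} 1/(1-x^(2k+1)),
the count is 5120

5120


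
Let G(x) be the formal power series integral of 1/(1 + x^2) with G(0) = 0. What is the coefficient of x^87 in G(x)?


1/(1 + x^2) = sum_{j>=0} (-1)^j x^(2j). Integrating termwise with G(0) = 0:
G(x) = sum_{j>=0} (-1)^j x^(2j+1) / (2j+1) = arctan(x).
Only odd powers are nonzero. For x^87 write 87 = 2*43 + 1, giving
(-1)^43 / 87 = -1/87 = -1/87.

-1/87


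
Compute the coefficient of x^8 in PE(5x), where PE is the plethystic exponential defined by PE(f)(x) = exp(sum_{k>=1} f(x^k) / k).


With f(x) = 5x, the exponent is sum_{k>=1} 5 x^k / k = 5 * (-ln(1 - x)). Exponentiating:
PE(5x) = exp(-5 ln(1 - x)) = 1/(1 - x)^5.
By the negative binomial expansion, [x^n] 1/(1 - x)^5 = C(n + 4, 4).
For n = 8: C(12, 4) = 495.

495


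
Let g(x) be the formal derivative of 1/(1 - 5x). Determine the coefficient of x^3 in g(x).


Differentiate termwise: d/dx sum_{k>=0} 5^k x^k = sum_{k>=1} k 5^k x^(k-1) = sum_{j>=0} (j+1) 5^(j+1) x^j.
Equivalently, d/dx [1/(1 - 5x)] = 5/(1 - 5x)^2.
For j = 3: 4 * 5^4 = 4 * 625 = 2500.

2500


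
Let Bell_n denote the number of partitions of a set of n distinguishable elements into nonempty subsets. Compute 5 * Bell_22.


Bell_22 can be computed from the Bell triangle or from Dobinski's identity Bell_n = (1/e) * sum_{k>=0} k^n / k!.
Computing Bell_22 = 4506715738447323.
Then 5 * 4506715738447323 = 22533578692236615.

22533578692236615


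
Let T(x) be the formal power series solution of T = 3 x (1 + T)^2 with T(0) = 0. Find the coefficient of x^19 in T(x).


Apply the Lagrange inversion formula: if T = 3 x * phi(T) with phi(t) = (1 + t)^2, then [x^n] T = 3^n * (1/n) [t^(n-1)] phi(t)^n = 3^n * (1/n) [t^(n-1)] (1 + t)^(2n) = 3^n * (1/n) C(2n, n-1).
Using the identity C(2n, n-1) = C(2n, n) * n / (n+1), the unscaled factor equals C(2n, n) / (n+1) = C_n, the n-th Catalan number.
For n = 19: C_19 = C(38, 19) / 20 = 35345263800/20 = 1767263190.
With the 3^19 = 1162261467 factor, the coefficient is 1162261467 * 1767263190 = 2054021907784499730.

2054021907784499730


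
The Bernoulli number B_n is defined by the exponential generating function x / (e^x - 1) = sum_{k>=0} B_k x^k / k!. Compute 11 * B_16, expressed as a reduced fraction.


Bernoulli numbers can also be computed recursively via B_0 = 1 and sum_{j=0}^{m} C(m+1, j) B_j = 0 for m >= 1. Odd-index Bernoulli numbers vanish for k >= 3.
Computing B_16 = -3617/510, so 11 * B_16 = 11 * -3617/510 = -39787/510.

-39787/510


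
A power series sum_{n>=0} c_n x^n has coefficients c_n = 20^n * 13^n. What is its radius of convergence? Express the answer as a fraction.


By the root test (Cauchy-Hadamard), the radius is R = 1 / limsup_n |c_n|^(1/n).
Here |c_n|^(1/n) = (20^n * 13^n)^(1/n) = 20 * 13 = 260 for all n.
So R = 1/260 = 1/260.

1/260


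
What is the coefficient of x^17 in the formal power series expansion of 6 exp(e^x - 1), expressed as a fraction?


exp(e^x - 1) is the exponential generating function for the Bell numbers Bell_k: exp(e^x - 1) = sum_{k>=0} Bell_k x^k / k!.
So the coefficient of x^17 in 6 exp(e^x - 1) is 6 Bell_17 / 17!.
Computing: Bell_17 = 82864869804 and 17! = 355687428096000, giving
6 * 82864869804/355687428096000 = 255755771/182966784000.

255755771/182966784000


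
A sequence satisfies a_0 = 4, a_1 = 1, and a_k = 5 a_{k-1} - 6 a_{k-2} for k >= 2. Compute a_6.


The characteristic equation is t^2 - 5 t + 6 = 0, with roots r_1 = 3 and r_2 = 2 (so c_1 = r_1 + r_2, c_2 = -r_1 r_2 as required).
One can use the closed form a_n = A r_1^n + B r_2^n, but direct iteration is more reliable:
a_0 = 4, a_1 = 1, a_2 = -19, a_3 = -101, a_4 = -391, a_5 = -1349, a_6 = -4399.
So a_6 = -4399.

-4399


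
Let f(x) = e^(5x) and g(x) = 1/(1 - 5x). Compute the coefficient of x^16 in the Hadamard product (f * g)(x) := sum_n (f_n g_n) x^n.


Expanding: f_k = 5^k/k! (from e^(5x)) and g_k = 5^k (from 1/(1 - 5x)). So the Hadamard coefficient (f * g)_k = 5^k 5^k / k! = (25)^k / k!.
For k = 16: 25^16/16! = 23283064365386962890625/20922789888000 = 186264514923095703125/167382319104.

186264514923095703125/167382319104


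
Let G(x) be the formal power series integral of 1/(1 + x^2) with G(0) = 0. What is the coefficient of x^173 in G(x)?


1/(1 + x^2) = sum_{j>=0} (-1)^j x^(2j). Integrating termwise with G(0) = 0:
G(x) = sum_{j>=0} (-1)^j x^(2j+1) / (2j+1) = arctan(x).
Only odd powers are nonzero. For x^173 write 173 = 2*86 + 1, giving
(-1)^86 / 173 = 1/173 = 1/173.

1/173


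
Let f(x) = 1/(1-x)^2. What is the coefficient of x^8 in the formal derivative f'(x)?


Differentiate: d/dx [ 1/(1-x)^r ] = r / (1-x)^(r+1).
Here r = 2, so f'(x) = 2 / (1-x)^3.
The expansion of 1/(1-x)^(r+1) has coefficient of x^n equal to C(n+r, r).
So the coefficient of x^8 in f'(x) is
2 * C(10, 2) = 2 * 45 = 90

90


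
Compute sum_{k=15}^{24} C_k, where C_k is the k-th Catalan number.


C_15 through C_24: 9694845, 35357670, 129644790, 477638700, 1767263190, 6564120420, 24466267020, 91482563640, 343059613650, 1289904147324
Sum = 9694845 + 35357670 + 129644790 + 477638700 + 1767263190 + 6564120420 + 24466267020 + 91482563640 + 343059613650 + 1289904147324
= 1757896311249

1757896311249


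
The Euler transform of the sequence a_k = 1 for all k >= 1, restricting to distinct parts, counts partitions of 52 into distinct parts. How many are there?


Partitions of 52 into distinct parts can be computed via generating function.
Product (1+x)(1+x^2)(1+x^3)...
The coefficient of x^52 = 4582

4582
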